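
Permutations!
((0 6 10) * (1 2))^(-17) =((0 6 10)(1 2))^(-17) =(0 6 10)(1 2)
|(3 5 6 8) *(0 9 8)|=|(0 9 8 3 5 6)|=6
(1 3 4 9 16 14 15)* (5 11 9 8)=[0, 3, 2, 4, 8, 11, 6, 7, 5, 16, 10, 9, 12, 13, 15, 1, 14]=(1 3 4 8 5 11 9 16 14 15)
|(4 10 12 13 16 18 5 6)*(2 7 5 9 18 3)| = 10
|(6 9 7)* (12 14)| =6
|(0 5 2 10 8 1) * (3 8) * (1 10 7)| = |(0 5 2 7 1)(3 8 10)| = 15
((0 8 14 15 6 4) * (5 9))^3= (0 15)(4 14)(5 9)(6 8)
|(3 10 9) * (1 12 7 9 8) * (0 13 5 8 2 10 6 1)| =12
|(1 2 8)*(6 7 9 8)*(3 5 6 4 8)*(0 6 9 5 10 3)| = 20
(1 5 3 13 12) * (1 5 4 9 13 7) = (1 4 9 13 12 5 3 7) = [0, 4, 2, 7, 9, 3, 6, 1, 8, 13, 10, 11, 5, 12]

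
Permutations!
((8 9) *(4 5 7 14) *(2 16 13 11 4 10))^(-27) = ((2 16 13 11 4 5 7 14 10)(8 9))^(-27) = (16)(8 9)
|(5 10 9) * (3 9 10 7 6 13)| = |(3 9 5 7 6 13)| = 6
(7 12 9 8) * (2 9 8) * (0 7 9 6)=(0 7 12 8 9 2 6)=[7, 1, 6, 3, 4, 5, 0, 12, 9, 2, 10, 11, 8]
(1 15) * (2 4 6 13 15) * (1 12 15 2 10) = (1 10)(2 4 6 13)(12 15) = [0, 10, 4, 3, 6, 5, 13, 7, 8, 9, 1, 11, 15, 2, 14, 12]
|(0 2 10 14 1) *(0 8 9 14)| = 12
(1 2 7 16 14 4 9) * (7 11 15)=[0, 2, 11, 3, 9, 5, 6, 16, 8, 1, 10, 15, 12, 13, 4, 7, 14]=(1 2 11 15 7 16 14 4 9)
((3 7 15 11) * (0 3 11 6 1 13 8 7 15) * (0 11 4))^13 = ((0 3 15 6 1 13 8 7 11 4))^13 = (0 6 8 4 15 13 11 3 1 7)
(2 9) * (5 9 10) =(2 10 5 9) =[0, 1, 10, 3, 4, 9, 6, 7, 8, 2, 5]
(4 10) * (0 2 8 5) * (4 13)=(0 2 8 5)(4 10 13)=[2, 1, 8, 3, 10, 0, 6, 7, 5, 9, 13, 11, 12, 4]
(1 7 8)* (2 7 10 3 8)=[0, 10, 7, 8, 4, 5, 6, 2, 1, 9, 3]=(1 10 3 8)(2 7)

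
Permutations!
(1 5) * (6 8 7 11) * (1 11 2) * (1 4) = [0, 5, 4, 3, 1, 11, 8, 2, 7, 9, 10, 6] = (1 5 11 6 8 7 2 4)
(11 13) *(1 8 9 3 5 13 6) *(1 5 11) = [0, 8, 2, 11, 4, 13, 5, 7, 9, 3, 10, 6, 12, 1] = (1 8 9 3 11 6 5 13)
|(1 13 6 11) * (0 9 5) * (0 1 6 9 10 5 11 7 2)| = |(0 10 5 1 13 9 11 6 7 2)| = 10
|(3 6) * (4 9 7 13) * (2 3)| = |(2 3 6)(4 9 7 13)| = 12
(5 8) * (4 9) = (4 9)(5 8) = [0, 1, 2, 3, 9, 8, 6, 7, 5, 4]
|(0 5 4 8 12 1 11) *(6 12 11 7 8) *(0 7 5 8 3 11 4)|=21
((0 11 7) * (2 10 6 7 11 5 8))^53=((11)(0 5 8 2 10 6 7))^53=(11)(0 10 5 6 8 7 2)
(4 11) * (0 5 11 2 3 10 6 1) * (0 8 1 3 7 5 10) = (0 10 6 3)(1 8)(2 7 5 11 4) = [10, 8, 7, 0, 2, 11, 3, 5, 1, 9, 6, 4]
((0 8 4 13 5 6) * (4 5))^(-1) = ((0 8 5 6)(4 13))^(-1) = (0 6 5 8)(4 13)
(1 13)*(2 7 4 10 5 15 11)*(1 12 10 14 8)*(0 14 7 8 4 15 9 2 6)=(0 14 4 7 15 11 6)(1 13 12 10 5 9 2 8)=[14, 13, 8, 3, 7, 9, 0, 15, 1, 2, 5, 6, 10, 12, 4, 11]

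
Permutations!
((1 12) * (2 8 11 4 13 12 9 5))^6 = ((1 9 5 2 8 11 4 13 12))^6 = (1 4 2)(5 12 11)(8 9 13)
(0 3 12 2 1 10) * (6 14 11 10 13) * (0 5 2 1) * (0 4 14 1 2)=(0 3 12 2 4 14 11 10 5)(1 13 6)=[3, 13, 4, 12, 14, 0, 1, 7, 8, 9, 5, 10, 2, 6, 11]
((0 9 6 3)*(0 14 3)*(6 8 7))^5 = ((0 9 8 7 6)(3 14))^5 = (3 14)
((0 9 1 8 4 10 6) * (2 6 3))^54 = (10)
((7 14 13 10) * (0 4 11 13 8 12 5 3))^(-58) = (0 12 7 11 3 8 10 4 5 14 13)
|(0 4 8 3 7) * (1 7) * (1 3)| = |(0 4 8 1 7)| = 5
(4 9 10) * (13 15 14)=[0, 1, 2, 3, 9, 5, 6, 7, 8, 10, 4, 11, 12, 15, 13, 14]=(4 9 10)(13 15 14)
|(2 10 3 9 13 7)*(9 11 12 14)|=9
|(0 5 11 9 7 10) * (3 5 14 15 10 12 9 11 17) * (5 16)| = |(0 14 15 10)(3 16 5 17)(7 12 9)| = 12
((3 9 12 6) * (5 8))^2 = ((3 9 12 6)(5 8))^2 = (3 12)(6 9)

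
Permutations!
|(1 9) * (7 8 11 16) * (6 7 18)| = 6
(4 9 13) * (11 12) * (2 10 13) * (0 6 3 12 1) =(0 6 3 12 11 1)(2 10 13 4 9) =[6, 0, 10, 12, 9, 5, 3, 7, 8, 2, 13, 1, 11, 4]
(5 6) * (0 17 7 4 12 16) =(0 17 7 4 12 16)(5 6) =[17, 1, 2, 3, 12, 6, 5, 4, 8, 9, 10, 11, 16, 13, 14, 15, 0, 7]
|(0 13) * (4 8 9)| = |(0 13)(4 8 9)| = 6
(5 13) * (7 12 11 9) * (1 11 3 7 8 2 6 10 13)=(1 11 9 8 2 6 10 13 5)(3 7 12)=[0, 11, 6, 7, 4, 1, 10, 12, 2, 8, 13, 9, 3, 5]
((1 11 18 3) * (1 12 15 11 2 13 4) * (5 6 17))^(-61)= (1 4 13 2)(3 18 11 15 12)(5 17 6)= ((1 2 13 4)(3 12 15 11 18)(5 6 17))^(-61)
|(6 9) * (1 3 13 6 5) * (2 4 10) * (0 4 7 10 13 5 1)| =|(0 4 13 6 9 1 3 5)(2 7 10)| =24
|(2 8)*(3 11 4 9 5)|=|(2 8)(3 11 4 9 5)|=10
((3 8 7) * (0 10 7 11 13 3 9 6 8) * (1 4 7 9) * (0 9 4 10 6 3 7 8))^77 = (13)(0 6)(3 9)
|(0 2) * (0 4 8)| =4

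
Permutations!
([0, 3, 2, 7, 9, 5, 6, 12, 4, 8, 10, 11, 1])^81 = [0, 3, 2, 7, 4, 5, 6, 12, 8, 9, 10, 11, 1]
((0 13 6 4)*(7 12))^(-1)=((0 13 6 4)(7 12))^(-1)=(0 4 6 13)(7 12)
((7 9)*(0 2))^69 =(0 2)(7 9)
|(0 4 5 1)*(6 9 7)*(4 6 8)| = |(0 6 9 7 8 4 5 1)| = 8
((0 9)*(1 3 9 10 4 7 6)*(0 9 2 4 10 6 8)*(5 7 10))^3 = ((0 6 1 3 2 4 10 5 7 8))^3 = (0 3 10 8 1 4 7 6 2 5)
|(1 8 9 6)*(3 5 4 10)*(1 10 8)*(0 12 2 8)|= 10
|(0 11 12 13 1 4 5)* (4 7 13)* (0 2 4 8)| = 12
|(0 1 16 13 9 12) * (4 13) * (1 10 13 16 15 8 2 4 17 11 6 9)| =|(0 10 13 1 15 8 2 4 16 17 11 6 9 12)| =14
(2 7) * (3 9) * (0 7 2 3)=(0 7 3 9)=[7, 1, 2, 9, 4, 5, 6, 3, 8, 0]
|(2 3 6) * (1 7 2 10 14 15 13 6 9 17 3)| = 15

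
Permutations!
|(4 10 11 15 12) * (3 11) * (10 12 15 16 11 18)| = 6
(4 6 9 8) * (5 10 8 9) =(4 6 5 10 8) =[0, 1, 2, 3, 6, 10, 5, 7, 4, 9, 8]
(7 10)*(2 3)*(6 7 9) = [0, 1, 3, 2, 4, 5, 7, 10, 8, 6, 9] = (2 3)(6 7 10 9)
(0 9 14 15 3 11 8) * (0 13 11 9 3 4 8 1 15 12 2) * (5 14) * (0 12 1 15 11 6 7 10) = (0 3 9 5 14 1 11 15 4 8 13 6 7 10)(2 12) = [3, 11, 12, 9, 8, 14, 7, 10, 13, 5, 0, 15, 2, 6, 1, 4]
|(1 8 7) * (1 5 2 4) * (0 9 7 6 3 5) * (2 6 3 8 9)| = |(0 2 4 1 9 7)(3 5 6 8)| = 12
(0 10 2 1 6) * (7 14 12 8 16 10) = (0 7 14 12 8 16 10 2 1 6) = [7, 6, 1, 3, 4, 5, 0, 14, 16, 9, 2, 11, 8, 13, 12, 15, 10]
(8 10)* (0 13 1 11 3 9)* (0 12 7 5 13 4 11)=(0 4 11 3 9 12 7 5 13 1)(8 10)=[4, 0, 2, 9, 11, 13, 6, 5, 10, 12, 8, 3, 7, 1]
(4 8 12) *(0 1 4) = (0 1 4 8 12) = [1, 4, 2, 3, 8, 5, 6, 7, 12, 9, 10, 11, 0]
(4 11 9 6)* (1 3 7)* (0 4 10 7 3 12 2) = (0 4 11 9 6 10 7 1 12 2) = [4, 12, 0, 3, 11, 5, 10, 1, 8, 6, 7, 9, 2]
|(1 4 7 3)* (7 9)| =5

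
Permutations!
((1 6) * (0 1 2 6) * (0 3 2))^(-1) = ((0 1 3 2 6))^(-1) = (0 6 2 3 1)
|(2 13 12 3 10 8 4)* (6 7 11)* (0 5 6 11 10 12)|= |(0 5 6 7 10 8 4 2 13)(3 12)|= 18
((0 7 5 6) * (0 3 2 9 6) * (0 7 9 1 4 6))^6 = (9)(1 4 6 3 2)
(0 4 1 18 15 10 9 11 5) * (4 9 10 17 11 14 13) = (0 9 14 13 4 1 18 15 17 11 5) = [9, 18, 2, 3, 1, 0, 6, 7, 8, 14, 10, 5, 12, 4, 13, 17, 16, 11, 15]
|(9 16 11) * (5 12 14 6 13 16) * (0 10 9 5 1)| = |(0 10 9 1)(5 12 14 6 13 16 11)| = 28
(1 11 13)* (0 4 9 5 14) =(0 4 9 5 14)(1 11 13) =[4, 11, 2, 3, 9, 14, 6, 7, 8, 5, 10, 13, 12, 1, 0]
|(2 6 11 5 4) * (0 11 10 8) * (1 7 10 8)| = 21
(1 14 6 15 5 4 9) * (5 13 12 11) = (1 14 6 15 13 12 11 5 4 9) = [0, 14, 2, 3, 9, 4, 15, 7, 8, 1, 10, 5, 11, 12, 6, 13]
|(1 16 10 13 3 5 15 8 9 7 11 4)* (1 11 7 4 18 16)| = |(3 5 15 8 9 4 11 18 16 10 13)| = 11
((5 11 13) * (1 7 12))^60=((1 7 12)(5 11 13))^60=(13)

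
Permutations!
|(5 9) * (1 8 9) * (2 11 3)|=12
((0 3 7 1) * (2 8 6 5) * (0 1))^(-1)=((0 3 7)(2 8 6 5))^(-1)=(0 7 3)(2 5 6 8)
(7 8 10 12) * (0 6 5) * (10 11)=[6, 1, 2, 3, 4, 0, 5, 8, 11, 9, 12, 10, 7]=(0 6 5)(7 8 11 10 12)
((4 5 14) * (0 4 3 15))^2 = ((0 4 5 14 3 15))^2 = (0 5 3)(4 14 15)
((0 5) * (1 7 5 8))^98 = ((0 8 1 7 5))^98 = (0 7 8 5 1)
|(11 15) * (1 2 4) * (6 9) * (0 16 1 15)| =14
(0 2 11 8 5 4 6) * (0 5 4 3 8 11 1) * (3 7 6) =(11)(0 2 1)(3 8 4)(5 7 6) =[2, 0, 1, 8, 3, 7, 5, 6, 4, 9, 10, 11]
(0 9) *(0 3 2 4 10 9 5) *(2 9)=[5, 1, 4, 9, 10, 0, 6, 7, 8, 3, 2]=(0 5)(2 4 10)(3 9)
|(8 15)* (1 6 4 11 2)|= |(1 6 4 11 2)(8 15)|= 10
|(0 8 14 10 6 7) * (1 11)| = 6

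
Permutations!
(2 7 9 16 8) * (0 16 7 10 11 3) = (0 16 8 2 10 11 3)(7 9) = [16, 1, 10, 0, 4, 5, 6, 9, 2, 7, 11, 3, 12, 13, 14, 15, 8]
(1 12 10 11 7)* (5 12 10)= [0, 10, 2, 3, 4, 12, 6, 1, 8, 9, 11, 7, 5]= (1 10 11 7)(5 12)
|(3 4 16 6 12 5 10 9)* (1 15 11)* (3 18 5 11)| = 8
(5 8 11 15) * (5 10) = (5 8 11 15 10) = [0, 1, 2, 3, 4, 8, 6, 7, 11, 9, 5, 15, 12, 13, 14, 10]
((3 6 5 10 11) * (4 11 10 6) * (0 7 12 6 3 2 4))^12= (12)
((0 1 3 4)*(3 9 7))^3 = (0 7)(1 3)(4 9)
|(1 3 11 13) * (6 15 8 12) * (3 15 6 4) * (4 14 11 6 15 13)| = |(1 13)(3 6 15 8 12 14 11 4)| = 8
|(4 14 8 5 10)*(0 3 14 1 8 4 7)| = |(0 3 14 4 1 8 5 10 7)| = 9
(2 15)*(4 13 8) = (2 15)(4 13 8) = [0, 1, 15, 3, 13, 5, 6, 7, 4, 9, 10, 11, 12, 8, 14, 2]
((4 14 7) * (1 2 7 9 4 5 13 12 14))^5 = (1 12 2 14 7 9 5 4 13) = ((1 2 7 5 13 12 14 9 4))^5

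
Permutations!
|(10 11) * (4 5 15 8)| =|(4 5 15 8)(10 11)| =4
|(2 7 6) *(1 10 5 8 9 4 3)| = |(1 10 5 8 9 4 3)(2 7 6)| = 21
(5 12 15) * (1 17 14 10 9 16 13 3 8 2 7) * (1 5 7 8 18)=[0, 17, 8, 18, 4, 12, 6, 5, 2, 16, 9, 11, 15, 3, 10, 7, 13, 14, 1]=(1 17 14 10 9 16 13 3 18)(2 8)(5 12 15 7)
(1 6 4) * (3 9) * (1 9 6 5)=(1 5)(3 6 4 9)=[0, 5, 2, 6, 9, 1, 4, 7, 8, 3]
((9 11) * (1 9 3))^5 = (1 9 11 3)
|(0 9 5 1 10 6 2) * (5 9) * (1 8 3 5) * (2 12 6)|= 12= |(0 1 10 2)(3 5 8)(6 12)|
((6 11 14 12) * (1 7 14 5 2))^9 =(1 7 14 12 6 11 5 2)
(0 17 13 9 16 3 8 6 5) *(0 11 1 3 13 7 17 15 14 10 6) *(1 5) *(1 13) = (0 15 14 10 6 13 9 16 1 3 8)(5 11)(7 17) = [15, 3, 2, 8, 4, 11, 13, 17, 0, 16, 6, 5, 12, 9, 10, 14, 1, 7]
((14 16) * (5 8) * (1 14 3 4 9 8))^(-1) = ((1 14 16 3 4 9 8 5))^(-1) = (1 5 8 9 4 3 16 14)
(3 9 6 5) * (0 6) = (0 6 5 3 9) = [6, 1, 2, 9, 4, 3, 5, 7, 8, 0]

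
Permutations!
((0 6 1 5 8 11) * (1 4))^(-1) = ((0 6 4 1 5 8 11))^(-1) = (0 11 8 5 1 4 6)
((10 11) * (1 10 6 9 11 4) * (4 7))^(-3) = (11)(1 10 7 4)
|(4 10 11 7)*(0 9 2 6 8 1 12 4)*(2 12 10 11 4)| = 11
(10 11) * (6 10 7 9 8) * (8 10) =[0, 1, 2, 3, 4, 5, 8, 9, 6, 10, 11, 7] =(6 8)(7 9 10 11)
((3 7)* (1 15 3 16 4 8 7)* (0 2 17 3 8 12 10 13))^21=(0 16 3 10 8 2 4 1 13 7 17 12 15)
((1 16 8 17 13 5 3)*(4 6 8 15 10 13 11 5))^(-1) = ((1 16 15 10 13 4 6 8 17 11 5 3))^(-1) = (1 3 5 11 17 8 6 4 13 10 15 16)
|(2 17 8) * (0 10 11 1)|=12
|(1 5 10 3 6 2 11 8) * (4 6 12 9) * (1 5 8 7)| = 12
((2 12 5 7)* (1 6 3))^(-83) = ((1 6 3)(2 12 5 7))^(-83) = (1 6 3)(2 12 5 7)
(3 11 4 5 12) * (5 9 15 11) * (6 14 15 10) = (3 5 12)(4 9 10 6 14 15 11) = [0, 1, 2, 5, 9, 12, 14, 7, 8, 10, 6, 4, 3, 13, 15, 11]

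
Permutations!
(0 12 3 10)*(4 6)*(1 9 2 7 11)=(0 12 3 10)(1 9 2 7 11)(4 6)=[12, 9, 7, 10, 6, 5, 4, 11, 8, 2, 0, 1, 3]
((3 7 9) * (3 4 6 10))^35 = (3 10 6 4 9 7)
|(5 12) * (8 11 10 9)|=4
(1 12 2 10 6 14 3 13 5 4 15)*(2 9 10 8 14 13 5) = [0, 12, 8, 5, 15, 4, 13, 7, 14, 10, 6, 11, 9, 2, 3, 1] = (1 12 9 10 6 13 2 8 14 3 5 4 15)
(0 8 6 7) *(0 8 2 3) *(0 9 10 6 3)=(0 2)(3 9 10 6 7 8)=[2, 1, 0, 9, 4, 5, 7, 8, 3, 10, 6]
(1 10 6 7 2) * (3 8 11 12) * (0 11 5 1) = [11, 10, 0, 8, 4, 1, 7, 2, 5, 9, 6, 12, 3] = (0 11 12 3 8 5 1 10 6 7 2)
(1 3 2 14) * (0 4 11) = (0 4 11)(1 3 2 14) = [4, 3, 14, 2, 11, 5, 6, 7, 8, 9, 10, 0, 12, 13, 1]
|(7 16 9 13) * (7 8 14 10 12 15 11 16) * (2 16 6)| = |(2 16 9 13 8 14 10 12 15 11 6)| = 11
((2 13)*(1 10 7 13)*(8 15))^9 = (1 2 13 7 10)(8 15)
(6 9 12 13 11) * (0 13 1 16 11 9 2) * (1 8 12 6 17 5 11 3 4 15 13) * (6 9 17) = (0 1 16 3 4 15 13 17 5 11 6 2)(8 12) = [1, 16, 0, 4, 15, 11, 2, 7, 12, 9, 10, 6, 8, 17, 14, 13, 3, 5]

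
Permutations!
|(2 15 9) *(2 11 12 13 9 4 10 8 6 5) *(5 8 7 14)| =28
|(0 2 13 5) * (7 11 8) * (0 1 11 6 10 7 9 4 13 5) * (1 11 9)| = |(0 2 5 11 8 1 9 4 13)(6 10 7)| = 9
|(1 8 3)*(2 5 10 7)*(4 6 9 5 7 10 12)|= 30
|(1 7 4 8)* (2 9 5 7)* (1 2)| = 6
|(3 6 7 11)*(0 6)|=|(0 6 7 11 3)|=5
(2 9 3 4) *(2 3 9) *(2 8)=(9)(2 8)(3 4)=[0, 1, 8, 4, 3, 5, 6, 7, 2, 9]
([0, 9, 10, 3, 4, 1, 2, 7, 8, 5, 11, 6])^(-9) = (2 6 11 10)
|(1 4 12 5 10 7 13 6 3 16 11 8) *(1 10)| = 8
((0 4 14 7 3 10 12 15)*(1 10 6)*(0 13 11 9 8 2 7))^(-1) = (0 14 4)(1 6 3 7 2 8 9 11 13 15 12 10)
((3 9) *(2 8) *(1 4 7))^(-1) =((1 4 7)(2 8)(3 9))^(-1) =(1 7 4)(2 8)(3 9)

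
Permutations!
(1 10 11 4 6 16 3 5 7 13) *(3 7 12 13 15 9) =(1 10 11 4 6 16 7 15 9 3 5 12 13) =[0, 10, 2, 5, 6, 12, 16, 15, 8, 3, 11, 4, 13, 1, 14, 9, 7]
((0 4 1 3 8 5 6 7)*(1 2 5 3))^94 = (8)(0 6 2)(4 7 5)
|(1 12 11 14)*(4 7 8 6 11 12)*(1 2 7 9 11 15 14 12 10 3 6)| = |(1 4 9 11 12 10 3 6 15 14 2 7 8)| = 13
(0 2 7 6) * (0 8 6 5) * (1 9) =(0 2 7 5)(1 9)(6 8) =[2, 9, 7, 3, 4, 0, 8, 5, 6, 1]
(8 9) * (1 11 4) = [0, 11, 2, 3, 1, 5, 6, 7, 9, 8, 10, 4] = (1 11 4)(8 9)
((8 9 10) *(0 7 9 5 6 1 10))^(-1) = ((0 7 9)(1 10 8 5 6))^(-1) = (0 9 7)(1 6 5 8 10)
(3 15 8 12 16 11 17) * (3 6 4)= (3 15 8 12 16 11 17 6 4)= [0, 1, 2, 15, 3, 5, 4, 7, 12, 9, 10, 17, 16, 13, 14, 8, 11, 6]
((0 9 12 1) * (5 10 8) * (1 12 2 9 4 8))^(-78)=(12)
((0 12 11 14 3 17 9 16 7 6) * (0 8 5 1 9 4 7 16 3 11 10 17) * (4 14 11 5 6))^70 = ((0 12 10 17 14 5 1 9 3)(4 7)(6 8))^70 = (0 9 5 17 12 3 1 14 10)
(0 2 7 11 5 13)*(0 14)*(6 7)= [2, 1, 6, 3, 4, 13, 7, 11, 8, 9, 10, 5, 12, 14, 0]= (0 2 6 7 11 5 13 14)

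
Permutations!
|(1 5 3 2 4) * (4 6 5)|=|(1 4)(2 6 5 3)|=4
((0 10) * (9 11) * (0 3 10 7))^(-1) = ((0 7)(3 10)(9 11))^(-1) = (0 7)(3 10)(9 11)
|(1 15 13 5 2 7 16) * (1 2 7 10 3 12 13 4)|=24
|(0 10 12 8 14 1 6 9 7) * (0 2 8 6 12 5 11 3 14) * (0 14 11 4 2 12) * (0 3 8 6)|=45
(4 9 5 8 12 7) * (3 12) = (3 12 7 4 9 5 8) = [0, 1, 2, 12, 9, 8, 6, 4, 3, 5, 10, 11, 7]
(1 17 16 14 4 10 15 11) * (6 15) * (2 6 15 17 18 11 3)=(1 18 11)(2 6 17 16 14 4 10 15 3)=[0, 18, 6, 2, 10, 5, 17, 7, 8, 9, 15, 1, 12, 13, 4, 3, 14, 16, 11]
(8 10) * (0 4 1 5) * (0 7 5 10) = [4, 10, 2, 3, 1, 7, 6, 5, 0, 9, 8] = (0 4 1 10 8)(5 7)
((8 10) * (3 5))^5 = (3 5)(8 10)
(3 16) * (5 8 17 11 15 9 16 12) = [0, 1, 2, 12, 4, 8, 6, 7, 17, 16, 10, 15, 5, 13, 14, 9, 3, 11] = (3 12 5 8 17 11 15 9 16)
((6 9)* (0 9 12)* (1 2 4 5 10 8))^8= (12)(1 4 10)(2 5 8)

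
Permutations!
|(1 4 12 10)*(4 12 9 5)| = |(1 12 10)(4 9 5)| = 3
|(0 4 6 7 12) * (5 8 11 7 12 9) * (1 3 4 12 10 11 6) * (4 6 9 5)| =10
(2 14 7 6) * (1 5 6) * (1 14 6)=(1 5)(2 6)(7 14)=[0, 5, 6, 3, 4, 1, 2, 14, 8, 9, 10, 11, 12, 13, 7]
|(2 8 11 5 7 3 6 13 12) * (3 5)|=|(2 8 11 3 6 13 12)(5 7)|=14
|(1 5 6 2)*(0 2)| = |(0 2 1 5 6)| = 5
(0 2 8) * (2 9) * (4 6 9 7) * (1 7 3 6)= [3, 7, 8, 6, 1, 5, 9, 4, 0, 2]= (0 3 6 9 2 8)(1 7 4)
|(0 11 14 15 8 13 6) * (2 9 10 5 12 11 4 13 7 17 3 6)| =16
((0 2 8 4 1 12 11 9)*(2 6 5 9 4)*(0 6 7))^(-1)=(0 7)(1 4 11 12)(2 8)(5 6 9)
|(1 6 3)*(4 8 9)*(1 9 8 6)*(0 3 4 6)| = |(0 3 9 6 4)| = 5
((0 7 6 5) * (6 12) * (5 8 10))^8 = (0 7 12 6 8 10 5)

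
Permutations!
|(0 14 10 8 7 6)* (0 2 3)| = 8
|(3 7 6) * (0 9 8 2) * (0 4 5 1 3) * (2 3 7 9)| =21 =|(0 2 4 5 1 7 6)(3 9 8)|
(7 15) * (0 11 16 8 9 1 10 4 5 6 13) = (0 11 16 8 9 1 10 4 5 6 13)(7 15) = [11, 10, 2, 3, 5, 6, 13, 15, 9, 1, 4, 16, 12, 0, 14, 7, 8]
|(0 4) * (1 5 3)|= |(0 4)(1 5 3)|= 6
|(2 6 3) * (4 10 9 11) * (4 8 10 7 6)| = 20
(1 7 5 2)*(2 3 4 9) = (1 7 5 3 4 9 2) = [0, 7, 1, 4, 9, 3, 6, 5, 8, 2]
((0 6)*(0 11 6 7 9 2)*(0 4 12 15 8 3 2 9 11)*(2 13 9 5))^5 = (0 7 11 6)(2 3 4 13 12 9 15 5 8)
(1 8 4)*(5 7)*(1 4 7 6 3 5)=(1 8 7)(3 5 6)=[0, 8, 2, 5, 4, 6, 3, 1, 7]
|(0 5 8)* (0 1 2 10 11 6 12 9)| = |(0 5 8 1 2 10 11 6 12 9)| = 10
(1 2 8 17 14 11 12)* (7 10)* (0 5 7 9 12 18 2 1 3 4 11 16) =(0 5 7 10 9 12 3 4 11 18 2 8 17 14 16) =[5, 1, 8, 4, 11, 7, 6, 10, 17, 12, 9, 18, 3, 13, 16, 15, 0, 14, 2]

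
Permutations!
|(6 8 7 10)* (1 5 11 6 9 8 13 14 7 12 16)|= 12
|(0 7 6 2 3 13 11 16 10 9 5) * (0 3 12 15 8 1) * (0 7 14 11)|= |(0 14 11 16 10 9 5 3 13)(1 7 6 2 12 15 8)|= 63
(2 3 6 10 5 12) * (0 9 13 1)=(0 9 13 1)(2 3 6 10 5 12)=[9, 0, 3, 6, 4, 12, 10, 7, 8, 13, 5, 11, 2, 1]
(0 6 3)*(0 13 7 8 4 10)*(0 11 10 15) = [6, 1, 2, 13, 15, 5, 3, 8, 4, 9, 11, 10, 12, 7, 14, 0] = (0 6 3 13 7 8 4 15)(10 11)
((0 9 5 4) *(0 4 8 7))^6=(0 9 5 8 7)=((0 9 5 8 7))^6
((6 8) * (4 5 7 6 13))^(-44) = ((4 5 7 6 8 13))^(-44) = (4 8 7)(5 13 6)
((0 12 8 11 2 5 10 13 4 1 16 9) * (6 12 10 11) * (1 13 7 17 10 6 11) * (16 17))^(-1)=((0 6 12 8 11 2 5 1 17 10 7 16 9)(4 13))^(-1)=(0 9 16 7 10 17 1 5 2 11 8 12 6)(4 13)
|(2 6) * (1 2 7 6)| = 2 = |(1 2)(6 7)|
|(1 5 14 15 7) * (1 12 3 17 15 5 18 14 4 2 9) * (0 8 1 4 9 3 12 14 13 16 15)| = |(0 8 1 18 13 16 15 7 14 5 9 4 2 3 17)| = 15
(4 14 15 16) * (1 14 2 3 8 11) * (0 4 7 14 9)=(0 4 2 3 8 11 1 9)(7 14 15 16)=[4, 9, 3, 8, 2, 5, 6, 14, 11, 0, 10, 1, 12, 13, 15, 16, 7]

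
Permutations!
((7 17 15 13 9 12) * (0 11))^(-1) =((0 11)(7 17 15 13 9 12))^(-1) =(0 11)(7 12 9 13 15 17)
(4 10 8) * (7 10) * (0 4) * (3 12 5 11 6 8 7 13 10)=[4, 1, 2, 12, 13, 11, 8, 3, 0, 9, 7, 6, 5, 10]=(0 4 13 10 7 3 12 5 11 6 8)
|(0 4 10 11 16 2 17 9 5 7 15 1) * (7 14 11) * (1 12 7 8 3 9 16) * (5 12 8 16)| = 30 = |(0 4 10 16 2 17 5 14 11 1)(3 9 12 7 15 8)|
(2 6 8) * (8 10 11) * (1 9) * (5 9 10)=(1 10 11 8 2 6 5 9)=[0, 10, 6, 3, 4, 9, 5, 7, 2, 1, 11, 8]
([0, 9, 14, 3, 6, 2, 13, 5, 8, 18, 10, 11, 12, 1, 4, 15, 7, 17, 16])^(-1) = [0, 13, 5, 3, 14, 7, 4, 16, 8, 1, 10, 11, 12, 6, 2, 15, 18, 17, 9]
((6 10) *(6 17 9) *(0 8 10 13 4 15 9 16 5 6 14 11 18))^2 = (0 10 16 6 4 9 11)(5 13 15 14 18 8 17)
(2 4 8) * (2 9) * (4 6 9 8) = (2 6 9) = [0, 1, 6, 3, 4, 5, 9, 7, 8, 2]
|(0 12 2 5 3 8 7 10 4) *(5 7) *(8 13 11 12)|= |(0 8 5 3 13 11 12 2 7 10 4)|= 11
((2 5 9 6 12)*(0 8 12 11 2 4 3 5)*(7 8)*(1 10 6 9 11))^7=(0 11 3 12 7 2 5 4 8)(1 10 6)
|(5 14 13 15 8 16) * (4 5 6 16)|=6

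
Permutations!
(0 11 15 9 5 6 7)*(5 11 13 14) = (0 13 14 5 6 7)(9 11 15) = [13, 1, 2, 3, 4, 6, 7, 0, 8, 11, 10, 15, 12, 14, 5, 9]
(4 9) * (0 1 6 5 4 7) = (0 1 6 5 4 9 7) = [1, 6, 2, 3, 9, 4, 5, 0, 8, 7]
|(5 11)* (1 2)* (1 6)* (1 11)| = |(1 2 6 11 5)| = 5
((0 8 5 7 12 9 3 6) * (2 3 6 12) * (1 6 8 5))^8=(0 1 9 3 7)(2 5 6 8 12)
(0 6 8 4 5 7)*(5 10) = (0 6 8 4 10 5 7) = [6, 1, 2, 3, 10, 7, 8, 0, 4, 9, 5]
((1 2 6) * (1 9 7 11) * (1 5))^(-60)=(1 9 5 6 11 2 7)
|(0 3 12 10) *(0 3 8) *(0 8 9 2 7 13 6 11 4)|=24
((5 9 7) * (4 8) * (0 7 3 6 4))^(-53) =((0 7 5 9 3 6 4 8))^(-53) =(0 9 4 7 3 8 5 6)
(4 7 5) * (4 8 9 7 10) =(4 10)(5 8 9 7) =[0, 1, 2, 3, 10, 8, 6, 5, 9, 7, 4]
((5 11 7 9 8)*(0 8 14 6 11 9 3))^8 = ((0 8 5 9 14 6 11 7 3))^8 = (0 3 7 11 6 14 9 5 8)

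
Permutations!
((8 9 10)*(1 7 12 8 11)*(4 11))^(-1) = (1 11 4 10 9 8 12 7) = ((1 7 12 8 9 10 4 11))^(-1)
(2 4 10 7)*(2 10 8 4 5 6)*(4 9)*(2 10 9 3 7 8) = (2 5 6 10 8 3 7 9 4) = [0, 1, 5, 7, 2, 6, 10, 9, 3, 4, 8]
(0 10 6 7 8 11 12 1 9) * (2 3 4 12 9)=(0 10 6 7 8 11 9)(1 2 3 4 12)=[10, 2, 3, 4, 12, 5, 7, 8, 11, 0, 6, 9, 1]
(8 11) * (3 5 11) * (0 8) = [8, 1, 2, 5, 4, 11, 6, 7, 3, 9, 10, 0] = (0 8 3 5 11)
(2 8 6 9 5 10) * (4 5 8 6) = (2 6 9 8 4 5 10) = [0, 1, 6, 3, 5, 10, 9, 7, 4, 8, 2]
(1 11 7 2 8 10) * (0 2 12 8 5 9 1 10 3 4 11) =(0 2 5 9 1)(3 4 11 7 12 8) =[2, 0, 5, 4, 11, 9, 6, 12, 3, 1, 10, 7, 8]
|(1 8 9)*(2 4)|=|(1 8 9)(2 4)|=6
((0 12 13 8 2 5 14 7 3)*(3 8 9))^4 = (0 3 9 13 12)(2 8 7 14 5) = ((0 12 13 9 3)(2 5 14 7 8))^4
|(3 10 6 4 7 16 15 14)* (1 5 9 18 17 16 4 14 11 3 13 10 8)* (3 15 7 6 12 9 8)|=66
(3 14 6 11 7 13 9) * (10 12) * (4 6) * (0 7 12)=[7, 1, 2, 14, 6, 5, 11, 13, 8, 3, 0, 12, 10, 9, 4]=(0 7 13 9 3 14 4 6 11 12 10)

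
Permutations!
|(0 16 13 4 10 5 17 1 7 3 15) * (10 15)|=30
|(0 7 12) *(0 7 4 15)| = |(0 4 15)(7 12)| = 6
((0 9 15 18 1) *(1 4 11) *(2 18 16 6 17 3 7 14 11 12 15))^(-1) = (0 1 11 14 7 3 17 6 16 15 12 4 18 2 9)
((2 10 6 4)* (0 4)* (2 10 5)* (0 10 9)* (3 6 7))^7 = ((0 4 9)(2 5)(3 6 10 7))^7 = (0 4 9)(2 5)(3 7 10 6)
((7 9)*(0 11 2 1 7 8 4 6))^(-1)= ((0 11 2 1 7 9 8 4 6))^(-1)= (0 6 4 8 9 7 1 2 11)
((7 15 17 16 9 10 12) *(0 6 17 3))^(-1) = (0 3 15 7 12 10 9 16 17 6)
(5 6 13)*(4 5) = [0, 1, 2, 3, 5, 6, 13, 7, 8, 9, 10, 11, 12, 4] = (4 5 6 13)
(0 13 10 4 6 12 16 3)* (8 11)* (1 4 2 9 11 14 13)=(0 1 4 6 12 16 3)(2 9 11 8 14 13 10)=[1, 4, 9, 0, 6, 5, 12, 7, 14, 11, 2, 8, 16, 10, 13, 15, 3]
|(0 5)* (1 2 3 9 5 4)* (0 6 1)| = |(0 4)(1 2 3 9 5 6)| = 6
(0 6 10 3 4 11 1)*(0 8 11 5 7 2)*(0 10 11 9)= [6, 8, 10, 4, 5, 7, 11, 2, 9, 0, 3, 1]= (0 6 11 1 8 9)(2 10 3 4 5 7)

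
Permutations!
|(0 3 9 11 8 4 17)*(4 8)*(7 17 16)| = |(0 3 9 11 4 16 7 17)| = 8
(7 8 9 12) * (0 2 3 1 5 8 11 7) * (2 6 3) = (0 6 3 1 5 8 9 12)(7 11) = [6, 5, 2, 1, 4, 8, 3, 11, 9, 12, 10, 7, 0]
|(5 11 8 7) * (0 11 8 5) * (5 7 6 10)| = 12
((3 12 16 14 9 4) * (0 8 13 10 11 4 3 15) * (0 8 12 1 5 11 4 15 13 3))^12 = ((0 12 16 14 9)(1 5 11 15 8 3)(4 13 10))^12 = (0 16 9 12 14)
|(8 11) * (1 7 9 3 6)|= |(1 7 9 3 6)(8 11)|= 10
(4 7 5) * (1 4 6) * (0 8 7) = (0 8 7 5 6 1 4) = [8, 4, 2, 3, 0, 6, 1, 5, 7]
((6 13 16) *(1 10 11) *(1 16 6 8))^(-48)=((1 10 11 16 8)(6 13))^(-48)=(1 11 8 10 16)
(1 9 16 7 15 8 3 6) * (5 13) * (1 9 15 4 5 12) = (1 15 8 3 6 9 16 7 4 5 13 12) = [0, 15, 2, 6, 5, 13, 9, 4, 3, 16, 10, 11, 1, 12, 14, 8, 7]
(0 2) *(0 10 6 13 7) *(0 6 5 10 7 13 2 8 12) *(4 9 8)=[4, 1, 7, 3, 9, 10, 2, 6, 12, 8, 5, 11, 0, 13]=(13)(0 4 9 8 12)(2 7 6)(5 10)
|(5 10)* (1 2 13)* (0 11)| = 6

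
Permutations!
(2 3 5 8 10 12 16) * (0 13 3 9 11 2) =(0 13 3 5 8 10 12 16)(2 9 11) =[13, 1, 9, 5, 4, 8, 6, 7, 10, 11, 12, 2, 16, 3, 14, 15, 0]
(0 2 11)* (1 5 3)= (0 2 11)(1 5 3)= [2, 5, 11, 1, 4, 3, 6, 7, 8, 9, 10, 0]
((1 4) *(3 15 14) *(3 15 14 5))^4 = ((1 4)(3 14 15 5))^4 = (15)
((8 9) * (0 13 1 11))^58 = (0 1)(11 13)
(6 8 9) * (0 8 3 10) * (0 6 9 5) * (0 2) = [8, 1, 0, 10, 4, 2, 3, 7, 5, 9, 6] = (0 8 5 2)(3 10 6)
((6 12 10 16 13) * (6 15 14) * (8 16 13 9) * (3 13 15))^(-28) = (6 10 14 12 15)(8 9 16)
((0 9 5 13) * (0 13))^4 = ((13)(0 9 5))^4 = (13)(0 9 5)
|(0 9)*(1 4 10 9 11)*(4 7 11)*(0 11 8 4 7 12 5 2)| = 11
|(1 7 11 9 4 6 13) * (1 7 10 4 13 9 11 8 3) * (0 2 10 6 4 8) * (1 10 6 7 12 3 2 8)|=|(0 8 2 6 9 13 12 3 10 1 7)|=11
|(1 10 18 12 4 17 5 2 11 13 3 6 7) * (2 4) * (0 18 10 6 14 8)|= |(0 18 12 2 11 13 3 14 8)(1 6 7)(4 17 5)|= 9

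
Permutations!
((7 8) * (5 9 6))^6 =((5 9 6)(7 8))^6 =(9)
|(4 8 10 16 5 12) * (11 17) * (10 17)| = |(4 8 17 11 10 16 5 12)| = 8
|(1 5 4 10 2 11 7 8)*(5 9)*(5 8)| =|(1 9 8)(2 11 7 5 4 10)| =6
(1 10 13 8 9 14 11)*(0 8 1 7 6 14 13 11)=(0 8 9 13 1 10 11 7 6 14)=[8, 10, 2, 3, 4, 5, 14, 6, 9, 13, 11, 7, 12, 1, 0]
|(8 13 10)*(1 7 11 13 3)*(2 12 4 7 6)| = |(1 6 2 12 4 7 11 13 10 8 3)| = 11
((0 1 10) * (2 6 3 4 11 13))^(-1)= ((0 1 10)(2 6 3 4 11 13))^(-1)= (0 10 1)(2 13 11 4 3 6)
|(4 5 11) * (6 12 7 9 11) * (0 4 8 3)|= 10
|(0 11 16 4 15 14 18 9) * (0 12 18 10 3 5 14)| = 60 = |(0 11 16 4 15)(3 5 14 10)(9 12 18)|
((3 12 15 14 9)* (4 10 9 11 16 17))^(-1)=((3 12 15 14 11 16 17 4 10 9))^(-1)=(3 9 10 4 17 16 11 14 15 12)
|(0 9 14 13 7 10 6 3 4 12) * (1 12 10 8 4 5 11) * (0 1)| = 12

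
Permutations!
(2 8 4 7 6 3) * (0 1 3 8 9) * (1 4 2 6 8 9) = [4, 3, 1, 6, 7, 5, 9, 8, 2, 0] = (0 4 7 8 2 1 3 6 9)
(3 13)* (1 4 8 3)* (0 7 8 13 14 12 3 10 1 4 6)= (0 7 8 10 1 6)(3 14 12)(4 13)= [7, 6, 2, 14, 13, 5, 0, 8, 10, 9, 1, 11, 3, 4, 12]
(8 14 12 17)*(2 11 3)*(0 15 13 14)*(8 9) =(0 15 13 14 12 17 9 8)(2 11 3) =[15, 1, 11, 2, 4, 5, 6, 7, 0, 8, 10, 3, 17, 14, 12, 13, 16, 9]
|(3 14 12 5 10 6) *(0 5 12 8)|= |(0 5 10 6 3 14 8)|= 7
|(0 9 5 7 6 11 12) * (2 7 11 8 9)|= 9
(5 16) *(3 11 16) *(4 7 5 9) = (3 11 16 9 4 7 5) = [0, 1, 2, 11, 7, 3, 6, 5, 8, 4, 10, 16, 12, 13, 14, 15, 9]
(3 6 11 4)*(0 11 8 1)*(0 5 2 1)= (0 11 4 3 6 8)(1 5 2)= [11, 5, 1, 6, 3, 2, 8, 7, 0, 9, 10, 4]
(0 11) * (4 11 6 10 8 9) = [6, 1, 2, 3, 11, 5, 10, 7, 9, 4, 8, 0] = (0 6 10 8 9 4 11)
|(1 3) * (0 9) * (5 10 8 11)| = |(0 9)(1 3)(5 10 8 11)| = 4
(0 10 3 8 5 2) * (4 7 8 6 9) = (0 10 3 6 9 4 7 8 5 2) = [10, 1, 0, 6, 7, 2, 9, 8, 5, 4, 3]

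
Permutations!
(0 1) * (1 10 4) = [10, 0, 2, 3, 1, 5, 6, 7, 8, 9, 4] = (0 10 4 1)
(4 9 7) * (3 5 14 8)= (3 5 14 8)(4 9 7)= [0, 1, 2, 5, 9, 14, 6, 4, 3, 7, 10, 11, 12, 13, 8]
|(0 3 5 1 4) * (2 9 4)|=7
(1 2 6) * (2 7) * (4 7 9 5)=(1 9 5 4 7 2 6)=[0, 9, 6, 3, 7, 4, 1, 2, 8, 5]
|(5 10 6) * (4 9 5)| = 5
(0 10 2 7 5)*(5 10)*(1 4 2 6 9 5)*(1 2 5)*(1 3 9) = (0 2 7 10 6 1 4 5)(3 9) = [2, 4, 7, 9, 5, 0, 1, 10, 8, 3, 6]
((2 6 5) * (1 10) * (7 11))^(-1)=(1 10)(2 5 6)(7 11)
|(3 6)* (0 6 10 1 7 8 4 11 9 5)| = 11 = |(0 6 3 10 1 7 8 4 11 9 5)|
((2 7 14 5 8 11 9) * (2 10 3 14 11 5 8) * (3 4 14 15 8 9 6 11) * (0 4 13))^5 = ((0 4 14 9 10 13)(2 7 3 15 8 5)(6 11))^5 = (0 13 10 9 14 4)(2 5 8 15 3 7)(6 11)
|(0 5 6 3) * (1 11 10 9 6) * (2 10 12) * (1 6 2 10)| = 12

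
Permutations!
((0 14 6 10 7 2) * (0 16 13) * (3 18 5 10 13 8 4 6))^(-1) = (0 13 6 4 8 16 2 7 10 5 18 3 14)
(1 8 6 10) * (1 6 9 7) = (1 8 9 7)(6 10) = [0, 8, 2, 3, 4, 5, 10, 1, 9, 7, 6]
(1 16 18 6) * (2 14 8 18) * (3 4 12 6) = (1 16 2 14 8 18 3 4 12 6) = [0, 16, 14, 4, 12, 5, 1, 7, 18, 9, 10, 11, 6, 13, 8, 15, 2, 17, 3]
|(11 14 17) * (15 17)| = |(11 14 15 17)| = 4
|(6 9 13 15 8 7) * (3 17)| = |(3 17)(6 9 13 15 8 7)| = 6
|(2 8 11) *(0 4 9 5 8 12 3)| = 9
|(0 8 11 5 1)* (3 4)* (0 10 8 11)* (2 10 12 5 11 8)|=|(0 8)(1 12 5)(2 10)(3 4)|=6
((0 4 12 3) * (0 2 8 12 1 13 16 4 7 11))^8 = (16)(0 11 7)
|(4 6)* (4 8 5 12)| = |(4 6 8 5 12)| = 5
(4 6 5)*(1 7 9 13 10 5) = [0, 7, 2, 3, 6, 4, 1, 9, 8, 13, 5, 11, 12, 10] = (1 7 9 13 10 5 4 6)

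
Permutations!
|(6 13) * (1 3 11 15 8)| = |(1 3 11 15 8)(6 13)| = 10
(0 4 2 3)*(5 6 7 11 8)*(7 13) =(0 4 2 3)(5 6 13 7 11 8) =[4, 1, 3, 0, 2, 6, 13, 11, 5, 9, 10, 8, 12, 7]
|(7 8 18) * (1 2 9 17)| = |(1 2 9 17)(7 8 18)| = 12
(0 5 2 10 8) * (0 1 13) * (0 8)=(0 5 2 10)(1 13 8)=[5, 13, 10, 3, 4, 2, 6, 7, 1, 9, 0, 11, 12, 8]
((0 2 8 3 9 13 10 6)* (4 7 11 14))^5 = (0 13 8 6 9 2 10 3)(4 7 11 14)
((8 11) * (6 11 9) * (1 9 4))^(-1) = (1 4 8 11 6 9)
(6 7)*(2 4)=(2 4)(6 7)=[0, 1, 4, 3, 2, 5, 7, 6]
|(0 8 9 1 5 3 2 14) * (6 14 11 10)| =11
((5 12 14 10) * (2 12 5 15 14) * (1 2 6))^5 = (1 2 12 6)(10 14 15)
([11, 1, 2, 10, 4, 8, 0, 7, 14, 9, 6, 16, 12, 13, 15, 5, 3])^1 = [11, 1, 2, 10, 4, 8, 0, 7, 14, 9, 6, 16, 12, 13, 15, 5, 3]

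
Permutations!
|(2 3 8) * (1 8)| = 4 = |(1 8 2 3)|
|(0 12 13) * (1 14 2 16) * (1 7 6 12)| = 9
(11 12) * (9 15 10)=[0, 1, 2, 3, 4, 5, 6, 7, 8, 15, 9, 12, 11, 13, 14, 10]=(9 15 10)(11 12)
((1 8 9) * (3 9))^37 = (1 8 3 9)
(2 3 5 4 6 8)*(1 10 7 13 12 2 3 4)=[0, 10, 4, 5, 6, 1, 8, 13, 3, 9, 7, 11, 2, 12]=(1 10 7 13 12 2 4 6 8 3 5)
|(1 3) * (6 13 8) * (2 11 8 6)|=|(1 3)(2 11 8)(6 13)|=6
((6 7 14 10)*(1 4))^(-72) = (14)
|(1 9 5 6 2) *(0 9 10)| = 7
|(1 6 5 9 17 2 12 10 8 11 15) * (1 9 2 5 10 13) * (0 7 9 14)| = 15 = |(0 7 9 17 5 2 12 13 1 6 10 8 11 15 14)|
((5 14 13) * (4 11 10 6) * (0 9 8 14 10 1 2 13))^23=(0 14 8 9)(1 11 4 6 10 5 13 2)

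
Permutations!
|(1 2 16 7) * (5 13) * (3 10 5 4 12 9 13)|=12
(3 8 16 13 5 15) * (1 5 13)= (1 5 15 3 8 16)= [0, 5, 2, 8, 4, 15, 6, 7, 16, 9, 10, 11, 12, 13, 14, 3, 1]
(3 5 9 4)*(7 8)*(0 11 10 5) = [11, 1, 2, 0, 3, 9, 6, 8, 7, 4, 5, 10] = (0 11 10 5 9 4 3)(7 8)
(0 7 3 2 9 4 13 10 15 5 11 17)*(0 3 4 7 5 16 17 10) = (0 5 11 10 15 16 17 3 2 9 7 4 13) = [5, 1, 9, 2, 13, 11, 6, 4, 8, 7, 15, 10, 12, 0, 14, 16, 17, 3]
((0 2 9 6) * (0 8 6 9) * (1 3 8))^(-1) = (9)(0 2)(1 6 8 3)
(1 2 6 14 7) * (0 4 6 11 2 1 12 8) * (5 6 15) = (0 4 15 5 6 14 7 12 8)(2 11) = [4, 1, 11, 3, 15, 6, 14, 12, 0, 9, 10, 2, 8, 13, 7, 5]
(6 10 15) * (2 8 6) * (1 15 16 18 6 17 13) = (1 15 2 8 17 13)(6 10 16 18) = [0, 15, 8, 3, 4, 5, 10, 7, 17, 9, 16, 11, 12, 1, 14, 2, 18, 13, 6]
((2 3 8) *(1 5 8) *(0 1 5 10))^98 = (0 10 1)(2 5)(3 8)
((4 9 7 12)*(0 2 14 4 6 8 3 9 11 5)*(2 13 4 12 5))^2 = ((0 13 4 11 2 14 12 6 8 3 9 7 5))^2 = (0 4 2 12 8 9 5 13 11 14 6 3 7)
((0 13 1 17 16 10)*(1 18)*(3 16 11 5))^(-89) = (0 13 18 1 17 11 5 3 16 10)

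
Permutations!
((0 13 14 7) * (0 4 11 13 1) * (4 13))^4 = ((0 1)(4 11)(7 13 14))^4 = (7 13 14)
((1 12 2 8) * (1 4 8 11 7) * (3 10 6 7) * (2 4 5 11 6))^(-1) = (1 7 6 2 10 3 11 5 8 4 12)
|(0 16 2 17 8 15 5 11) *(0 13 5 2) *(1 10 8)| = |(0 16)(1 10 8 15 2 17)(5 11 13)| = 6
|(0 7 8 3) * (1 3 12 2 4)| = |(0 7 8 12 2 4 1 3)| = 8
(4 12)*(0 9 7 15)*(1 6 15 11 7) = (0 9 1 6 15)(4 12)(7 11) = [9, 6, 2, 3, 12, 5, 15, 11, 8, 1, 10, 7, 4, 13, 14, 0]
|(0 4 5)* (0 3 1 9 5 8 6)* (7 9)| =|(0 4 8 6)(1 7 9 5 3)| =20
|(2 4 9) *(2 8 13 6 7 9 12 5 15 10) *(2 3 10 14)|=30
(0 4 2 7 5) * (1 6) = (0 4 2 7 5)(1 6) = [4, 6, 7, 3, 2, 0, 1, 5]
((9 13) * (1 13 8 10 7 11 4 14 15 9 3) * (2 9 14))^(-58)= ((1 13 3)(2 9 8 10 7 11 4)(14 15))^(-58)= (15)(1 3 13)(2 11 10 9 4 7 8)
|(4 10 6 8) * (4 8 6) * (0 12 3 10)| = 5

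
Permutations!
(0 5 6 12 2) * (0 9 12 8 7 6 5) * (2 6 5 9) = (5 9 12 6 8 7) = [0, 1, 2, 3, 4, 9, 8, 5, 7, 12, 10, 11, 6]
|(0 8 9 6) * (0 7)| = |(0 8 9 6 7)| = 5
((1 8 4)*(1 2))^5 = ((1 8 4 2))^5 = (1 8 4 2)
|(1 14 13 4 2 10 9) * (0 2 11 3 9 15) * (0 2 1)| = 24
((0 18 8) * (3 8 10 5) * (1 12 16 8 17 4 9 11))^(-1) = ((0 18 10 5 3 17 4 9 11 1 12 16 8))^(-1) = (0 8 16 12 1 11 9 4 17 3 5 10 18)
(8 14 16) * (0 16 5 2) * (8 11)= (0 16 11 8 14 5 2)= [16, 1, 0, 3, 4, 2, 6, 7, 14, 9, 10, 8, 12, 13, 5, 15, 11]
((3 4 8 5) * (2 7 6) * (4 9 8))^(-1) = ((2 7 6)(3 9 8 5))^(-1) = (2 6 7)(3 5 8 9)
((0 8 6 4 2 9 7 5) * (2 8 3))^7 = (0 3 2 9 7 5)(4 8 6)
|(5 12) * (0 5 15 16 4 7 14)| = 8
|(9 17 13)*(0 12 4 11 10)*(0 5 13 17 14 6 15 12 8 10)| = 12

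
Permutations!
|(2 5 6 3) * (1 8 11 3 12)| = 8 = |(1 8 11 3 2 5 6 12)|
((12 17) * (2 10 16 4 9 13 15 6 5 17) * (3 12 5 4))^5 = ((2 10 16 3 12)(4 9 13 15 6)(5 17))^5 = (5 17)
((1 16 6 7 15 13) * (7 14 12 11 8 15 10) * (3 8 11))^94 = (1 12 13 14 15 6 8 16 3)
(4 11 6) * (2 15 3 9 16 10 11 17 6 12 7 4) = (2 15 3 9 16 10 11 12 7 4 17 6) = [0, 1, 15, 9, 17, 5, 2, 4, 8, 16, 11, 12, 7, 13, 14, 3, 10, 6]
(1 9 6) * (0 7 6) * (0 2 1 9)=(0 7 6 9 2 1)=[7, 0, 1, 3, 4, 5, 9, 6, 8, 2]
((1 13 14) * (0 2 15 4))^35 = (0 4 15 2)(1 14 13)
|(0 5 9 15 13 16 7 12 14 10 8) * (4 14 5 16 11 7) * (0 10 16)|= 42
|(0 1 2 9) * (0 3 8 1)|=|(1 2 9 3 8)|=5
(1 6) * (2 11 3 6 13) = [0, 13, 11, 6, 4, 5, 1, 7, 8, 9, 10, 3, 12, 2] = (1 13 2 11 3 6)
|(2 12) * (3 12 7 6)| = |(2 7 6 3 12)| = 5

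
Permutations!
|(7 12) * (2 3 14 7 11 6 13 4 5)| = |(2 3 14 7 12 11 6 13 4 5)| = 10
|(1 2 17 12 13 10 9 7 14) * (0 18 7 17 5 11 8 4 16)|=55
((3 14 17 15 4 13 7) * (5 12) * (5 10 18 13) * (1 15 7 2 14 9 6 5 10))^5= ((1 15 4 10 18 13 2 14 17 7 3 9 6 5 12))^5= (1 13 3)(2 9 15)(4 14 6)(5 10 17)(7 12 18)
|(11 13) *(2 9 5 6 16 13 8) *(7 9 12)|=10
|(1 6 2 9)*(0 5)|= |(0 5)(1 6 2 9)|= 4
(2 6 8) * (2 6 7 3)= (2 7 3)(6 8)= [0, 1, 7, 2, 4, 5, 8, 3, 6]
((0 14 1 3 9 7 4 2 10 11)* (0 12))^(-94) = (0 7 12 9 11 3 10 1 2 14 4)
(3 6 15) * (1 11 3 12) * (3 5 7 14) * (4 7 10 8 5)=(1 11 4 7 14 3 6 15 12)(5 10 8)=[0, 11, 2, 6, 7, 10, 15, 14, 5, 9, 8, 4, 1, 13, 3, 12]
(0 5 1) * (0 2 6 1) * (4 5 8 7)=(0 8 7 4 5)(1 2 6)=[8, 2, 6, 3, 5, 0, 1, 4, 7]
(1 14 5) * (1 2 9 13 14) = (2 9 13 14 5) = [0, 1, 9, 3, 4, 2, 6, 7, 8, 13, 10, 11, 12, 14, 5]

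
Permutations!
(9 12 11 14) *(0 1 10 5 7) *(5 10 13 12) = (0 1 13 12 11 14 9 5 7) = [1, 13, 2, 3, 4, 7, 6, 0, 8, 5, 10, 14, 11, 12, 9]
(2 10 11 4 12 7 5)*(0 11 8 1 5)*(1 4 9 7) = (0 11 9 7)(1 5 2 10 8 4 12) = [11, 5, 10, 3, 12, 2, 6, 0, 4, 7, 8, 9, 1]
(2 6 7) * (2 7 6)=(7)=[0, 1, 2, 3, 4, 5, 6, 7]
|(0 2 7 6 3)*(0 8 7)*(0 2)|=|(3 8 7 6)|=4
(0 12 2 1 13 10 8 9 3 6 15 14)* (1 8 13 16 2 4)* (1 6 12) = (0 1 16 2 8 9 3 12 4 6 15 14)(10 13) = [1, 16, 8, 12, 6, 5, 15, 7, 9, 3, 13, 11, 4, 10, 0, 14, 2]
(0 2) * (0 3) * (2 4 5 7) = (0 4 5 7 2 3) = [4, 1, 3, 0, 5, 7, 6, 2]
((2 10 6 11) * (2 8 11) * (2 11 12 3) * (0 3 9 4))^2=((0 3 2 10 6 11 8 12 9 4))^2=(0 2 6 8 9)(3 10 11 12 4)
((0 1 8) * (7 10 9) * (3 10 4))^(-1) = (0 8 1)(3 4 7 9 10)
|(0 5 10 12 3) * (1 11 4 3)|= |(0 5 10 12 1 11 4 3)|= 8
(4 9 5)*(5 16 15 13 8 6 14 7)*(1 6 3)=[0, 6, 2, 1, 9, 4, 14, 5, 3, 16, 10, 11, 12, 8, 7, 13, 15]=(1 6 14 7 5 4 9 16 15 13 8 3)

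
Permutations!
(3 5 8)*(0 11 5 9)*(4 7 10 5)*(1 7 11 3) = [3, 7, 2, 9, 11, 8, 6, 10, 1, 0, 5, 4] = (0 3 9)(1 7 10 5 8)(4 11)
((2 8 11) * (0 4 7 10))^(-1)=(0 10 7 4)(2 11 8)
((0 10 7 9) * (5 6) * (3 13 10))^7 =(0 3 13 10 7 9)(5 6)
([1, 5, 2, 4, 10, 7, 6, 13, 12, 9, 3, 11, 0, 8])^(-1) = [12, 0, 2, 10, 3, 1, 6, 5, 13, 9, 4, 11, 8, 7]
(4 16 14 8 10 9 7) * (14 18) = (4 16 18 14 8 10 9 7) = [0, 1, 2, 3, 16, 5, 6, 4, 10, 7, 9, 11, 12, 13, 8, 15, 18, 17, 14]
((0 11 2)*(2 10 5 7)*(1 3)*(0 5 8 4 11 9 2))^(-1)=(0 7 5 2 9)(1 3)(4 8 10 11)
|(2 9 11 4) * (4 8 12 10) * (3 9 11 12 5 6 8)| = 21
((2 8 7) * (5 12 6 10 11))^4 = (2 8 7)(5 11 10 6 12)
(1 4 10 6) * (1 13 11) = (1 4 10 6 13 11) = [0, 4, 2, 3, 10, 5, 13, 7, 8, 9, 6, 1, 12, 11]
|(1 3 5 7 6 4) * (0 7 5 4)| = 3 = |(0 7 6)(1 3 4)|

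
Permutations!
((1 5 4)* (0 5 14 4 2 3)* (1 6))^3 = ((0 5 2 3)(1 14 4 6))^3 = (0 3 2 5)(1 6 4 14)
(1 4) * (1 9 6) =(1 4 9 6) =[0, 4, 2, 3, 9, 5, 1, 7, 8, 6]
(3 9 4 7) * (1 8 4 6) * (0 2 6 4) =(0 2 6 1 8)(3 9 4 7) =[2, 8, 6, 9, 7, 5, 1, 3, 0, 4]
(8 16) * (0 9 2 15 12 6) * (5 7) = (0 9 2 15 12 6)(5 7)(8 16) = [9, 1, 15, 3, 4, 7, 0, 5, 16, 2, 10, 11, 6, 13, 14, 12, 8]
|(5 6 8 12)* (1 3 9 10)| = |(1 3 9 10)(5 6 8 12)| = 4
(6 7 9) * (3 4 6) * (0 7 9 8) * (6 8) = (0 7 6 9 3 4 8) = [7, 1, 2, 4, 8, 5, 9, 6, 0, 3]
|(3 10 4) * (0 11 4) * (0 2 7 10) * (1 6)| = |(0 11 4 3)(1 6)(2 7 10)| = 12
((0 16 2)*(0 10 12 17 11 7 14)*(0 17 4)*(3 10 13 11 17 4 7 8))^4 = (17)(0 11 12)(2 3 14)(4 13 10)(7 16 8)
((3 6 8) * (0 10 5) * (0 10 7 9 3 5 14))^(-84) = (0 5 3)(6 7 10)(8 9 14)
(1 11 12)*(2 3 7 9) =(1 11 12)(2 3 7 9) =[0, 11, 3, 7, 4, 5, 6, 9, 8, 2, 10, 12, 1]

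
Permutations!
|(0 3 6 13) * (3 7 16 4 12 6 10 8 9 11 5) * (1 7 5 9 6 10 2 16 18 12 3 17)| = |(0 5 17 1 7 18 12 10 8 6 13)(2 16 4 3)(9 11)| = 44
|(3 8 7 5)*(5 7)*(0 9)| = 6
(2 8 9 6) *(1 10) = (1 10)(2 8 9 6) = [0, 10, 8, 3, 4, 5, 2, 7, 9, 6, 1]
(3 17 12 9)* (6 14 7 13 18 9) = (3 17 12 6 14 7 13 18 9) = [0, 1, 2, 17, 4, 5, 14, 13, 8, 3, 10, 11, 6, 18, 7, 15, 16, 12, 9]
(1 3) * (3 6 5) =(1 6 5 3) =[0, 6, 2, 1, 4, 3, 5]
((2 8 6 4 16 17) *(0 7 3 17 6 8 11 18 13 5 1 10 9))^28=((0 7 3 17 2 11 18 13 5 1 10 9)(4 16 6))^28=(0 2 5)(1 7 11)(3 18 10)(4 16 6)(9 17 13)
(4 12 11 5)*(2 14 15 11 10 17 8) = (2 14 15 11 5 4 12 10 17 8) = [0, 1, 14, 3, 12, 4, 6, 7, 2, 9, 17, 5, 10, 13, 15, 11, 16, 8]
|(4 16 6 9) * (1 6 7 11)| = |(1 6 9 4 16 7 11)| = 7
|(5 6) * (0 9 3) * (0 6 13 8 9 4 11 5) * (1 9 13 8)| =10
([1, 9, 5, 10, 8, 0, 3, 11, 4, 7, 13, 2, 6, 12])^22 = (0 1 9 7 11 2 5)(3 13 6 10 12)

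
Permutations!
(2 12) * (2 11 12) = (11 12) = [0, 1, 2, 3, 4, 5, 6, 7, 8, 9, 10, 12, 11]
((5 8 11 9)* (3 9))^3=(3 8 9 11 5)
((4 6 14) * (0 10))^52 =(4 6 14)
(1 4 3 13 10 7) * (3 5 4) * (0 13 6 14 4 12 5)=[13, 3, 2, 6, 0, 12, 14, 1, 8, 9, 7, 11, 5, 10, 4]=(0 13 10 7 1 3 6 14 4)(5 12)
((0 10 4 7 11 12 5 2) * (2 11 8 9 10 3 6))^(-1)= (0 2 6 3)(4 10 9 8 7)(5 12 11)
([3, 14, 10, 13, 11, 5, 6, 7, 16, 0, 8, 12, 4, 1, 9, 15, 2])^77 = (0 9 14 1 13 3)(2 10 8 16)(4 12 11)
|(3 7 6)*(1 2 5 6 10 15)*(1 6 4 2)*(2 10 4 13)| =6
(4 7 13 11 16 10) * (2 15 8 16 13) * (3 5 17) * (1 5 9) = [0, 5, 15, 9, 7, 17, 6, 2, 16, 1, 4, 13, 12, 11, 14, 8, 10, 3] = (1 5 17 3 9)(2 15 8 16 10 4 7)(11 13)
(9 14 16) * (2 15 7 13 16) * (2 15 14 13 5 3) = (2 14 15 7 5 3)(9 13 16) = [0, 1, 14, 2, 4, 3, 6, 5, 8, 13, 10, 11, 12, 16, 15, 7, 9]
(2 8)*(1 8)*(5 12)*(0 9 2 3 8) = [9, 0, 1, 8, 4, 12, 6, 7, 3, 2, 10, 11, 5] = (0 9 2 1)(3 8)(5 12)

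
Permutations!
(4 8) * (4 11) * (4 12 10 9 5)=[0, 1, 2, 3, 8, 4, 6, 7, 11, 5, 9, 12, 10]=(4 8 11 12 10 9 5)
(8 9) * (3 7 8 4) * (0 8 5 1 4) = (0 8 9)(1 4 3 7 5) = [8, 4, 2, 7, 3, 1, 6, 5, 9, 0]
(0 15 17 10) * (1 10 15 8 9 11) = (0 8 9 11 1 10)(15 17) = [8, 10, 2, 3, 4, 5, 6, 7, 9, 11, 0, 1, 12, 13, 14, 17, 16, 15]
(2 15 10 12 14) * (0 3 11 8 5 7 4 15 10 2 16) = (0 3 11 8 5 7 4 15 2 10 12 14 16) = [3, 1, 10, 11, 15, 7, 6, 4, 5, 9, 12, 8, 14, 13, 16, 2, 0]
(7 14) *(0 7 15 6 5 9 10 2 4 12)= (0 7 14 15 6 5 9 10 2 4 12)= [7, 1, 4, 3, 12, 9, 5, 14, 8, 10, 2, 11, 0, 13, 15, 6]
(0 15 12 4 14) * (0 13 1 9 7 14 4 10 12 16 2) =(0 15 16 2)(1 9 7 14 13)(10 12) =[15, 9, 0, 3, 4, 5, 6, 14, 8, 7, 12, 11, 10, 1, 13, 16, 2]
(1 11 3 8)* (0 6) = (0 6)(1 11 3 8) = [6, 11, 2, 8, 4, 5, 0, 7, 1, 9, 10, 3]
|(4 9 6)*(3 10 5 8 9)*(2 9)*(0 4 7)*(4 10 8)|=|(0 10 5 4 3 8 2 9 6 7)|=10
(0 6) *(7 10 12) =(0 6)(7 10 12) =[6, 1, 2, 3, 4, 5, 0, 10, 8, 9, 12, 11, 7]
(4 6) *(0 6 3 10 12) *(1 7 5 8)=(0 6 4 3 10 12)(1 7 5 8)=[6, 7, 2, 10, 3, 8, 4, 5, 1, 9, 12, 11, 0]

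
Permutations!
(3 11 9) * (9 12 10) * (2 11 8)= (2 11 12 10 9 3 8)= [0, 1, 11, 8, 4, 5, 6, 7, 2, 3, 9, 12, 10]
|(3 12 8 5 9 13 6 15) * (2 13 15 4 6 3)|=8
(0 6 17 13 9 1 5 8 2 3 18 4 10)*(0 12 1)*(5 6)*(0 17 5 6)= (0 6 5 8 2 3 18 4 10 12 1)(9 17 13)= [6, 0, 3, 18, 10, 8, 5, 7, 2, 17, 12, 11, 1, 9, 14, 15, 16, 13, 4]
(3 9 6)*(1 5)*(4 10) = [0, 5, 2, 9, 10, 1, 3, 7, 8, 6, 4] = (1 5)(3 9 6)(4 10)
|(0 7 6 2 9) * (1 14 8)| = 15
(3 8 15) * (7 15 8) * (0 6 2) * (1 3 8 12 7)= [6, 3, 0, 1, 4, 5, 2, 15, 12, 9, 10, 11, 7, 13, 14, 8]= (0 6 2)(1 3)(7 15 8 12)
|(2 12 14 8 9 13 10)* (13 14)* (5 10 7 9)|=9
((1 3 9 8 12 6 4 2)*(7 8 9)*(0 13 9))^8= ((0 13 9)(1 3 7 8 12 6 4 2))^8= (0 9 13)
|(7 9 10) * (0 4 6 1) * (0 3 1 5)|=|(0 4 6 5)(1 3)(7 9 10)|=12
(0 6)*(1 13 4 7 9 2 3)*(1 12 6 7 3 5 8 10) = (0 7 9 2 5 8 10 1 13 4 3 12 6) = [7, 13, 5, 12, 3, 8, 0, 9, 10, 2, 1, 11, 6, 4]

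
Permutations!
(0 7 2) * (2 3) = (0 7 3 2) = [7, 1, 0, 2, 4, 5, 6, 3]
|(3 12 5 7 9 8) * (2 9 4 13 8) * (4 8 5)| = 14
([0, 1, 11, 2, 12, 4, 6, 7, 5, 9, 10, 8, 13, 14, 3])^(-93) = (2 13 5)(3 12 8)(4 11 14)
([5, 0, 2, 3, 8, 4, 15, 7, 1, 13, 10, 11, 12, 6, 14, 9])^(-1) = (0 1 8 4 5)(6 13 9 15)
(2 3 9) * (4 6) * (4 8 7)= [0, 1, 3, 9, 6, 5, 8, 4, 7, 2]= (2 3 9)(4 6 8 7)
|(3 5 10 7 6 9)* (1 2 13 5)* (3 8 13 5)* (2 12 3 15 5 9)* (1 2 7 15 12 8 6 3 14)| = |(1 8 13 12 14)(2 9 6 7 3)(5 10 15)| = 15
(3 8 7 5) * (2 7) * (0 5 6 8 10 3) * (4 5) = (0 4 5)(2 7 6 8)(3 10) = [4, 1, 7, 10, 5, 0, 8, 6, 2, 9, 3]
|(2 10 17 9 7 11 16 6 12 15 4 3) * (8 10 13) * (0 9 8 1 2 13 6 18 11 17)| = |(0 9 7 17 8 10)(1 2 6 12 15 4 3 13)(11 16 18)| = 24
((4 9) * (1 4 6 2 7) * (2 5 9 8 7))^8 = ((1 4 8 7)(5 9 6))^8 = (5 6 9)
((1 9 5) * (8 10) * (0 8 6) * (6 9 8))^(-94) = ((0 6)(1 8 10 9 5))^(-94) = (1 8 10 9 5)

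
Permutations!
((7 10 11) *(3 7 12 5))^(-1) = (3 5 12 11 10 7)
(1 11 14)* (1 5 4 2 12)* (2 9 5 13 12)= (1 11 14 13 12)(4 9 5)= [0, 11, 2, 3, 9, 4, 6, 7, 8, 5, 10, 14, 1, 12, 13]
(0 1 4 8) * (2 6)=(0 1 4 8)(2 6)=[1, 4, 6, 3, 8, 5, 2, 7, 0]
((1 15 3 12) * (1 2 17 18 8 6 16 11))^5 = (1 17 11 2 16 12 6 3 8 15 18)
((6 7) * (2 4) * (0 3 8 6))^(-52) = (0 6 3 7 8)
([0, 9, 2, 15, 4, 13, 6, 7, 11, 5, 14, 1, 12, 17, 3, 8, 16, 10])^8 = (1 15 10 5 11 3 17 9 8 14 13)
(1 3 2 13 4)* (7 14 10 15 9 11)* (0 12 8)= (0 12 8)(1 3 2 13 4)(7 14 10 15 9 11)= [12, 3, 13, 2, 1, 5, 6, 14, 0, 11, 15, 7, 8, 4, 10, 9]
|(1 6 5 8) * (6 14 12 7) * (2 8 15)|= |(1 14 12 7 6 5 15 2 8)|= 9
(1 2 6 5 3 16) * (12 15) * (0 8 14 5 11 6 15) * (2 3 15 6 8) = (0 2 6 11 8 14 5 15 12)(1 3 16) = [2, 3, 6, 16, 4, 15, 11, 7, 14, 9, 10, 8, 0, 13, 5, 12, 1]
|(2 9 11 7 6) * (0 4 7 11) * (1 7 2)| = |(11)(0 4 2 9)(1 7 6)| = 12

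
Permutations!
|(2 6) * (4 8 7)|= |(2 6)(4 8 7)|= 6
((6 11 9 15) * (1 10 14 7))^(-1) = ((1 10 14 7)(6 11 9 15))^(-1) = (1 7 14 10)(6 15 9 11)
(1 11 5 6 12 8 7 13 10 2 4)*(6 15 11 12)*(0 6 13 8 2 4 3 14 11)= (0 6 13 10 4 1 12 2 3 14 11 5 15)(7 8)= [6, 12, 3, 14, 1, 15, 13, 8, 7, 9, 4, 5, 2, 10, 11, 0]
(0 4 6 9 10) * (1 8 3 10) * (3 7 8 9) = (0 4 6 3 10)(1 9)(7 8) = [4, 9, 2, 10, 6, 5, 3, 8, 7, 1, 0]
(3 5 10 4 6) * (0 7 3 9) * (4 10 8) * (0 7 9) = [9, 1, 2, 5, 6, 8, 0, 3, 4, 7, 10] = (10)(0 9 7 3 5 8 4 6)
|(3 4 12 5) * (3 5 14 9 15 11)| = 7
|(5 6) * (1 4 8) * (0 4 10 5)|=7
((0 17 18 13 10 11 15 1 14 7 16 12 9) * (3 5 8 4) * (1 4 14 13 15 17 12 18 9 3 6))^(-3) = ((0 12 3 5 8 14 7 16 18 15 4 6 1 13 10 11 17 9))^(-3) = (0 11 1 15 7 5)(3 9 10 6 18 14)(4 16 8 12 17 13)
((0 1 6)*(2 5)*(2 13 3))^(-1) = (0 6 1)(2 3 13 5)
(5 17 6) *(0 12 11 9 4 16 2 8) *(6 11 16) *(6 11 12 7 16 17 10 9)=(0 7 16 2 8)(4 11 6 5 10 9)(12 17)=[7, 1, 8, 3, 11, 10, 5, 16, 0, 4, 9, 6, 17, 13, 14, 15, 2, 12]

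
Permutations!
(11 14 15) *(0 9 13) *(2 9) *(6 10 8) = (0 2 9 13)(6 10 8)(11 14 15) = [2, 1, 9, 3, 4, 5, 10, 7, 6, 13, 8, 14, 12, 0, 15, 11]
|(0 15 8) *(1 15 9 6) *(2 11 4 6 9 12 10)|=10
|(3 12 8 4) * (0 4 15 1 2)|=|(0 4 3 12 8 15 1 2)|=8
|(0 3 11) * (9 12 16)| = 3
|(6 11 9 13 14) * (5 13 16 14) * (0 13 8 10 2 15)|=|(0 13 5 8 10 2 15)(6 11 9 16 14)|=35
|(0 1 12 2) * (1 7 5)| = |(0 7 5 1 12 2)| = 6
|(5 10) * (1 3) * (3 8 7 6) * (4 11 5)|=|(1 8 7 6 3)(4 11 5 10)|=20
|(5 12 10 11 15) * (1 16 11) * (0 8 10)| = |(0 8 10 1 16 11 15 5 12)| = 9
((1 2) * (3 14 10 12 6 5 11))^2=((1 2)(3 14 10 12 6 5 11))^2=(3 10 6 11 14 12 5)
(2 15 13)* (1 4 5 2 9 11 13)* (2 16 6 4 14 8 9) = (1 14 8 9 11 13 2 15)(4 5 16 6) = [0, 14, 15, 3, 5, 16, 4, 7, 9, 11, 10, 13, 12, 2, 8, 1, 6]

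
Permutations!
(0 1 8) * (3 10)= (0 1 8)(3 10)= [1, 8, 2, 10, 4, 5, 6, 7, 0, 9, 3]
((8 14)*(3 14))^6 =((3 14 8))^6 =(14)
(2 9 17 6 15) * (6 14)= [0, 1, 9, 3, 4, 5, 15, 7, 8, 17, 10, 11, 12, 13, 6, 2, 16, 14]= (2 9 17 14 6 15)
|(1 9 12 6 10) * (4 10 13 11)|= 8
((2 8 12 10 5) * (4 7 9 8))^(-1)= ((2 4 7 9 8 12 10 5))^(-1)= (2 5 10 12 8 9 7 4)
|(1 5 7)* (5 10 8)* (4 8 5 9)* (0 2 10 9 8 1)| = |(0 2 10 5 7)(1 9 4)| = 15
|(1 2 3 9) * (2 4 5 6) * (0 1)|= |(0 1 4 5 6 2 3 9)|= 8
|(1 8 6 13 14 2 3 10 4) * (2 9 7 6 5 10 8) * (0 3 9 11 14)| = |(0 3 8 5 10 4 1 2 9 7 6 13)(11 14)| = 12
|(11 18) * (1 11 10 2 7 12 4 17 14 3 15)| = 12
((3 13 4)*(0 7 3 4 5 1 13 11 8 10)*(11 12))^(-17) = (0 11 7 8 3 10 12)(1 13 5)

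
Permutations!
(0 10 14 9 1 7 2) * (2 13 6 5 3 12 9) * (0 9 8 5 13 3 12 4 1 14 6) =(0 10 6 13)(1 7 3 4)(2 9 14)(5 12 8) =[10, 7, 9, 4, 1, 12, 13, 3, 5, 14, 6, 11, 8, 0, 2]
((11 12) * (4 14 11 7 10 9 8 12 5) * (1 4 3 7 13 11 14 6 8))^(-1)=(14)(1 9 10 7 3 5 11 13 12 8 6 4)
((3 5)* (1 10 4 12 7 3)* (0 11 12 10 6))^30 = ((0 11 12 7 3 5 1 6)(4 10))^30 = (0 1 3 12)(5 7 11 6)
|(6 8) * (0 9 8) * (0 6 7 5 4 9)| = |(4 9 8 7 5)| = 5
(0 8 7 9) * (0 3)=(0 8 7 9 3)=[8, 1, 2, 0, 4, 5, 6, 9, 7, 3]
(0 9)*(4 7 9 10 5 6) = (0 10 5 6 4 7 9) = [10, 1, 2, 3, 7, 6, 4, 9, 8, 0, 5]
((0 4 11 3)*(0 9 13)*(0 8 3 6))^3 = ((0 4 11 6)(3 9 13 8))^3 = (0 6 11 4)(3 8 13 9)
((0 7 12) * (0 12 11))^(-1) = (12)(0 11 7)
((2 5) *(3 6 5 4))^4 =(2 5 6 3 4)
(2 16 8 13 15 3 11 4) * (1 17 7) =[0, 17, 16, 11, 2, 5, 6, 1, 13, 9, 10, 4, 12, 15, 14, 3, 8, 7] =(1 17 7)(2 16 8 13 15 3 11 4)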